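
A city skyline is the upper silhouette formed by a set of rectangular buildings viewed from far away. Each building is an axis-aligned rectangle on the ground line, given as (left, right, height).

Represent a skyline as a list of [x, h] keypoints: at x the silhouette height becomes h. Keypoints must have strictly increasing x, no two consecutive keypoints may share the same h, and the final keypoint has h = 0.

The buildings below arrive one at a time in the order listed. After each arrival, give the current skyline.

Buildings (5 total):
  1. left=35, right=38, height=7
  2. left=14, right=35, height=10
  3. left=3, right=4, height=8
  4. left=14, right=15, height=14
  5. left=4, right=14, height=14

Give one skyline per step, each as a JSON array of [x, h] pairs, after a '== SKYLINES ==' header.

== SKYLINES ==
[[35,7],[38,0]]
[[14,10],[35,7],[38,0]]
[[3,8],[4,0],[14,10],[35,7],[38,0]]
[[3,8],[4,0],[14,14],[15,10],[35,7],[38,0]]
[[3,8],[4,14],[15,10],[35,7],[38,0]]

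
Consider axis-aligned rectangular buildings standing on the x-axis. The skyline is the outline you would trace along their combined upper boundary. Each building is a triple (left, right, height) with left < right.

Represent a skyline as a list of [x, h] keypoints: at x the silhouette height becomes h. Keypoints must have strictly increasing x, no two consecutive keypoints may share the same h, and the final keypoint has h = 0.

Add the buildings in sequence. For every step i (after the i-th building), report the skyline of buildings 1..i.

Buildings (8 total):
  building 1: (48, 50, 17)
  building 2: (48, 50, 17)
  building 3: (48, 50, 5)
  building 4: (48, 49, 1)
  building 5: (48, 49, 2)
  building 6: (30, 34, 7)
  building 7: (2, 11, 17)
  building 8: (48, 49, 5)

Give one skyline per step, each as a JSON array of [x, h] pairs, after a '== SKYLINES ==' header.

== SKYLINES ==
[[48,17],[50,0]]
[[48,17],[50,0]]
[[48,17],[50,0]]
[[48,17],[50,0]]
[[48,17],[50,0]]
[[30,7],[34,0],[48,17],[50,0]]
[[2,17],[11,0],[30,7],[34,0],[48,17],[50,0]]
[[2,17],[11,0],[30,7],[34,0],[48,17],[50,0]]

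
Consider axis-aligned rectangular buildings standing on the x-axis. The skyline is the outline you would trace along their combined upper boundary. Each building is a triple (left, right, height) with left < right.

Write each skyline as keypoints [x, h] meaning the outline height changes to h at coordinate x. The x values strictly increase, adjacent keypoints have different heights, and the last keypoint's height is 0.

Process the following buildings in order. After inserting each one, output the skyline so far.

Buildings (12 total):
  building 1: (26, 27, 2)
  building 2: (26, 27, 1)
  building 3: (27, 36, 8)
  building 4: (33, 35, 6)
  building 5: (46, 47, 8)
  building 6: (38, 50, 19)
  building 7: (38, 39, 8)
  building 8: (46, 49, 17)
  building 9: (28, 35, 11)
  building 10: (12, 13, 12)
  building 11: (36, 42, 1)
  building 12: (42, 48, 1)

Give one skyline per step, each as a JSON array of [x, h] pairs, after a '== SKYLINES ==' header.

== SKYLINES ==
[[26,2],[27,0]]
[[26,2],[27,0]]
[[26,2],[27,8],[36,0]]
[[26,2],[27,8],[36,0]]
[[26,2],[27,8],[36,0],[46,8],[47,0]]
[[26,2],[27,8],[36,0],[38,19],[50,0]]
[[26,2],[27,8],[36,0],[38,19],[50,0]]
[[26,2],[27,8],[36,0],[38,19],[50,0]]
[[26,2],[27,8],[28,11],[35,8],[36,0],[38,19],[50,0]]
[[12,12],[13,0],[26,2],[27,8],[28,11],[35,8],[36,0],[38,19],[50,0]]
[[12,12],[13,0],[26,2],[27,8],[28,11],[35,8],[36,1],[38,19],[50,0]]
[[12,12],[13,0],[26,2],[27,8],[28,11],[35,8],[36,1],[38,19],[50,0]]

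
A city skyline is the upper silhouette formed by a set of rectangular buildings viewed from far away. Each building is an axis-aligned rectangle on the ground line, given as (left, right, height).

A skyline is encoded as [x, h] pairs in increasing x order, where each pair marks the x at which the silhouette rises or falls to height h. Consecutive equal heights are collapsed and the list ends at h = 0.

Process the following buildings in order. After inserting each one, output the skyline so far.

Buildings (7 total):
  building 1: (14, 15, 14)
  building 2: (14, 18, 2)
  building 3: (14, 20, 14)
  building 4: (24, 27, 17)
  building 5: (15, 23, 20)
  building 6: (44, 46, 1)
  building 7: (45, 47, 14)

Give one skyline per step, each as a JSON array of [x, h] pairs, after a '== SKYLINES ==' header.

== SKYLINES ==
[[14,14],[15,0]]
[[14,14],[15,2],[18,0]]
[[14,14],[20,0]]
[[14,14],[20,0],[24,17],[27,0]]
[[14,14],[15,20],[23,0],[24,17],[27,0]]
[[14,14],[15,20],[23,0],[24,17],[27,0],[44,1],[46,0]]
[[14,14],[15,20],[23,0],[24,17],[27,0],[44,1],[45,14],[47,0]]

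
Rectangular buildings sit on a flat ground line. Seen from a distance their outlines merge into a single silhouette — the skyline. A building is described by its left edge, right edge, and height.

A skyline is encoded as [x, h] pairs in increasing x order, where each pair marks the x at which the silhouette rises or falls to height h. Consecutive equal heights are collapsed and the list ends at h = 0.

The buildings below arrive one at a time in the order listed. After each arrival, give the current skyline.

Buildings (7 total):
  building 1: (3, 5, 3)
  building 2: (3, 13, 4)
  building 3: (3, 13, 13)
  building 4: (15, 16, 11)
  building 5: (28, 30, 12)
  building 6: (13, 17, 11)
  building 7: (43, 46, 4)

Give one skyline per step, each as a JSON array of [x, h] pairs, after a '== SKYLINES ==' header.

== SKYLINES ==
[[3,3],[5,0]]
[[3,4],[13,0]]
[[3,13],[13,0]]
[[3,13],[13,0],[15,11],[16,0]]
[[3,13],[13,0],[15,11],[16,0],[28,12],[30,0]]
[[3,13],[13,11],[17,0],[28,12],[30,0]]
[[3,13],[13,11],[17,0],[28,12],[30,0],[43,4],[46,0]]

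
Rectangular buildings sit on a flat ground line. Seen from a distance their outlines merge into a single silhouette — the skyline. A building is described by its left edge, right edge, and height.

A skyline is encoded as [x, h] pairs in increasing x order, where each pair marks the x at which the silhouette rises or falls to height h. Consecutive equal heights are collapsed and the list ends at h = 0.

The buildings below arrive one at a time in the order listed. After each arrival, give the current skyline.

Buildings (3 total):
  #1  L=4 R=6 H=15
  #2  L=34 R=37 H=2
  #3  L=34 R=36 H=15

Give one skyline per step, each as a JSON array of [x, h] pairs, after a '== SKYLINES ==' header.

== SKYLINES ==
[[4,15],[6,0]]
[[4,15],[6,0],[34,2],[37,0]]
[[4,15],[6,0],[34,15],[36,2],[37,0]]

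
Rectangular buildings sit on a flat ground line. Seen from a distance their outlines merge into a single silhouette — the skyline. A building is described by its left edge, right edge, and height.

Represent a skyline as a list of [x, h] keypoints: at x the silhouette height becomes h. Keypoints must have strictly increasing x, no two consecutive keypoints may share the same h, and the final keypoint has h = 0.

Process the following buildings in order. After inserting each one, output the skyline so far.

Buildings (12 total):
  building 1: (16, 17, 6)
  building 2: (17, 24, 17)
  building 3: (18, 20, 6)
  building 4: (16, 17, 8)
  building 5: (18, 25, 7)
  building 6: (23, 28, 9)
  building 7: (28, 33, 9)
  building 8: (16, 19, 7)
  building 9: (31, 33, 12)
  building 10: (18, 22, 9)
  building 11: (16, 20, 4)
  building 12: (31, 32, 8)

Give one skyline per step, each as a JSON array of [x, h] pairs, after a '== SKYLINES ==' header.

== SKYLINES ==
[[16,6],[17,0]]
[[16,6],[17,17],[24,0]]
[[16,6],[17,17],[24,0]]
[[16,8],[17,17],[24,0]]
[[16,8],[17,17],[24,7],[25,0]]
[[16,8],[17,17],[24,9],[28,0]]
[[16,8],[17,17],[24,9],[33,0]]
[[16,8],[17,17],[24,9],[33,0]]
[[16,8],[17,17],[24,9],[31,12],[33,0]]
[[16,8],[17,17],[24,9],[31,12],[33,0]]
[[16,8],[17,17],[24,9],[31,12],[33,0]]
[[16,8],[17,17],[24,9],[31,12],[33,0]]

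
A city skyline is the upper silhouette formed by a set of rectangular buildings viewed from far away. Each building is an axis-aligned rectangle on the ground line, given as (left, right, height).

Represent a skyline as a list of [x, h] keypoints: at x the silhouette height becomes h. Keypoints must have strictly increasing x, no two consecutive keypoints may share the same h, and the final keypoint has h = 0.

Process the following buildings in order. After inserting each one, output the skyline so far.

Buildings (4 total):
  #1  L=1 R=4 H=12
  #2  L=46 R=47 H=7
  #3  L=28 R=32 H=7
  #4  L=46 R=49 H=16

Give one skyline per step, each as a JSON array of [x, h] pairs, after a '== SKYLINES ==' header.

== SKYLINES ==
[[1,12],[4,0]]
[[1,12],[4,0],[46,7],[47,0]]
[[1,12],[4,0],[28,7],[32,0],[46,7],[47,0]]
[[1,12],[4,0],[28,7],[32,0],[46,16],[49,0]]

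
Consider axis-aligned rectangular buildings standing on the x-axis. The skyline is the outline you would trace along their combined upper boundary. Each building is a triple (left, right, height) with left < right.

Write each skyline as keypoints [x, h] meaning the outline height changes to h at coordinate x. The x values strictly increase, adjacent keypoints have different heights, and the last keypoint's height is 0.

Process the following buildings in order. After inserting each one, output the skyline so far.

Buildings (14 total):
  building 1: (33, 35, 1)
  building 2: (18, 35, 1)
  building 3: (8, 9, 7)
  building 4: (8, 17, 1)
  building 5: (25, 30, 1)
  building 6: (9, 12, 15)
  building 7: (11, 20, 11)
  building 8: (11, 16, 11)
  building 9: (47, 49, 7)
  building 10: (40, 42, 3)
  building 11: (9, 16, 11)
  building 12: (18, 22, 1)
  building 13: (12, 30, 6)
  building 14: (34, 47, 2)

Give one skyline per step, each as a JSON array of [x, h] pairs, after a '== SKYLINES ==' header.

== SKYLINES ==
[[33,1],[35,0]]
[[18,1],[35,0]]
[[8,7],[9,0],[18,1],[35,0]]
[[8,7],[9,1],[17,0],[18,1],[35,0]]
[[8,7],[9,1],[17,0],[18,1],[35,0]]
[[8,7],[9,15],[12,1],[17,0],[18,1],[35,0]]
[[8,7],[9,15],[12,11],[20,1],[35,0]]
[[8,7],[9,15],[12,11],[20,1],[35,0]]
[[8,7],[9,15],[12,11],[20,1],[35,0],[47,7],[49,0]]
[[8,7],[9,15],[12,11],[20,1],[35,0],[40,3],[42,0],[47,7],[49,0]]
[[8,7],[9,15],[12,11],[20,1],[35,0],[40,3],[42,0],[47,7],[49,0]]
[[8,7],[9,15],[12,11],[20,1],[35,0],[40,3],[42,0],[47,7],[49,0]]
[[8,7],[9,15],[12,11],[20,6],[30,1],[35,0],[40,3],[42,0],[47,7],[49,0]]
[[8,7],[9,15],[12,11],[20,6],[30,1],[34,2],[40,3],[42,2],[47,7],[49,0]]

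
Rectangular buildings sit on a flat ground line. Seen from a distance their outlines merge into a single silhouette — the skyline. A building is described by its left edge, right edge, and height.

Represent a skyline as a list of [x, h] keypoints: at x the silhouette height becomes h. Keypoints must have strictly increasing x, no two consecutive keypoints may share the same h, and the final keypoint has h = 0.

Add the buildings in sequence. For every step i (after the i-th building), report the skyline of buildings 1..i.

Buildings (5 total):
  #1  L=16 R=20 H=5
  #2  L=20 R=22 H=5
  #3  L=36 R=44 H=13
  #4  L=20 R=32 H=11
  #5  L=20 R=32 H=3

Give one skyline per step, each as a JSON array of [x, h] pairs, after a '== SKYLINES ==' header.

== SKYLINES ==
[[16,5],[20,0]]
[[16,5],[22,0]]
[[16,5],[22,0],[36,13],[44,0]]
[[16,5],[20,11],[32,0],[36,13],[44,0]]
[[16,5],[20,11],[32,0],[36,13],[44,0]]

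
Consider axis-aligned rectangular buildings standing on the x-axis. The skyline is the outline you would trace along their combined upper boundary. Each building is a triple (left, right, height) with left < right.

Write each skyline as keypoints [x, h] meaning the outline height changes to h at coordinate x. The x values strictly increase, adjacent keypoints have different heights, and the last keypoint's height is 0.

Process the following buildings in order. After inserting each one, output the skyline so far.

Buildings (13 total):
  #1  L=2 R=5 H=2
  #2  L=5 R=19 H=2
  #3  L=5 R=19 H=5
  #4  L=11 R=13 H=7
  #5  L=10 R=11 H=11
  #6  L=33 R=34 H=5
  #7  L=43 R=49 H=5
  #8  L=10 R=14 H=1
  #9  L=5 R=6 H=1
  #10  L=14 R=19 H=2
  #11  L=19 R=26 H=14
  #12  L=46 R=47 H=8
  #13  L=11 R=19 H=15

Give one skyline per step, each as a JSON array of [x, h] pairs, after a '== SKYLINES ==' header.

== SKYLINES ==
[[2,2],[5,0]]
[[2,2],[19,0]]
[[2,2],[5,5],[19,0]]
[[2,2],[5,5],[11,7],[13,5],[19,0]]
[[2,2],[5,5],[10,11],[11,7],[13,5],[19,0]]
[[2,2],[5,5],[10,11],[11,7],[13,5],[19,0],[33,5],[34,0]]
[[2,2],[5,5],[10,11],[11,7],[13,5],[19,0],[33,5],[34,0],[43,5],[49,0]]
[[2,2],[5,5],[10,11],[11,7],[13,5],[19,0],[33,5],[34,0],[43,5],[49,0]]
[[2,2],[5,5],[10,11],[11,7],[13,5],[19,0],[33,5],[34,0],[43,5],[49,0]]
[[2,2],[5,5],[10,11],[11,7],[13,5],[19,0],[33,5],[34,0],[43,5],[49,0]]
[[2,2],[5,5],[10,11],[11,7],[13,5],[19,14],[26,0],[33,5],[34,0],[43,5],[49,0]]
[[2,2],[5,5],[10,11],[11,7],[13,5],[19,14],[26,0],[33,5],[34,0],[43,5],[46,8],[47,5],[49,0]]
[[2,2],[5,5],[10,11],[11,15],[19,14],[26,0],[33,5],[34,0],[43,5],[46,8],[47,5],[49,0]]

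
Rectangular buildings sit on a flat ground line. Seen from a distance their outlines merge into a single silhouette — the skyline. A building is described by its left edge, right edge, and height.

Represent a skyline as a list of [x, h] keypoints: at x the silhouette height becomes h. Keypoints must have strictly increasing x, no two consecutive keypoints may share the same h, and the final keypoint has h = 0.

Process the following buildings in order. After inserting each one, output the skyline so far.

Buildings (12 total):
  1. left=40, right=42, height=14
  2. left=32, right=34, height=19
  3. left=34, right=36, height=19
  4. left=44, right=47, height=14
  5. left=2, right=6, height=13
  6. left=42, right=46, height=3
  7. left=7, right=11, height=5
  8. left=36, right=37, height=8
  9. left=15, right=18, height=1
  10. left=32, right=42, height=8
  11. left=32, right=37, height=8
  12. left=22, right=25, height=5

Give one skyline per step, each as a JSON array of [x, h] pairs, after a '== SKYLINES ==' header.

== SKYLINES ==
[[40,14],[42,0]]
[[32,19],[34,0],[40,14],[42,0]]
[[32,19],[36,0],[40,14],[42,0]]
[[32,19],[36,0],[40,14],[42,0],[44,14],[47,0]]
[[2,13],[6,0],[32,19],[36,0],[40,14],[42,0],[44,14],[47,0]]
[[2,13],[6,0],[32,19],[36,0],[40,14],[42,3],[44,14],[47,0]]
[[2,13],[6,0],[7,5],[11,0],[32,19],[36,0],[40,14],[42,3],[44,14],[47,0]]
[[2,13],[6,0],[7,5],[11,0],[32,19],[36,8],[37,0],[40,14],[42,3],[44,14],[47,0]]
[[2,13],[6,0],[7,5],[11,0],[15,1],[18,0],[32,19],[36,8],[37,0],[40,14],[42,3],[44,14],[47,0]]
[[2,13],[6,0],[7,5],[11,0],[15,1],[18,0],[32,19],[36,8],[40,14],[42,3],[44,14],[47,0]]
[[2,13],[6,0],[7,5],[11,0],[15,1],[18,0],[32,19],[36,8],[40,14],[42,3],[44,14],[47,0]]
[[2,13],[6,0],[7,5],[11,0],[15,1],[18,0],[22,5],[25,0],[32,19],[36,8],[40,14],[42,3],[44,14],[47,0]]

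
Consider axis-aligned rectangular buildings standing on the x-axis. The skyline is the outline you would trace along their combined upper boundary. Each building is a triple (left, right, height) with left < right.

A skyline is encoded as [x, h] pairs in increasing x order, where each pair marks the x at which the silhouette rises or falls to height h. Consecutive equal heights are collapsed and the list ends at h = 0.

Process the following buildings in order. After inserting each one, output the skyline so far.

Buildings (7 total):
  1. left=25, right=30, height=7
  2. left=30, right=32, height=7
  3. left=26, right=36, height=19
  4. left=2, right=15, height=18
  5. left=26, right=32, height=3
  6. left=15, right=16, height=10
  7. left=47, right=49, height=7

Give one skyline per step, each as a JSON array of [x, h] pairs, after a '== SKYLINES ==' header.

== SKYLINES ==
[[25,7],[30,0]]
[[25,7],[32,0]]
[[25,7],[26,19],[36,0]]
[[2,18],[15,0],[25,7],[26,19],[36,0]]
[[2,18],[15,0],[25,7],[26,19],[36,0]]
[[2,18],[15,10],[16,0],[25,7],[26,19],[36,0]]
[[2,18],[15,10],[16,0],[25,7],[26,19],[36,0],[47,7],[49,0]]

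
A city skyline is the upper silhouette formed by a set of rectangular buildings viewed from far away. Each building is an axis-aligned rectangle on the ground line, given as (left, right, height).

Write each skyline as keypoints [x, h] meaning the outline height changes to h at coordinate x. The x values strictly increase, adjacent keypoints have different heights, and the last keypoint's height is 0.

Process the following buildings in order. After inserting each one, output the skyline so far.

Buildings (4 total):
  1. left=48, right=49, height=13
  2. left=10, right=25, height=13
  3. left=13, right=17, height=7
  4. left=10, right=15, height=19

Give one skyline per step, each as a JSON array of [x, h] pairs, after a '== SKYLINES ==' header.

== SKYLINES ==
[[48,13],[49,0]]
[[10,13],[25,0],[48,13],[49,0]]
[[10,13],[25,0],[48,13],[49,0]]
[[10,19],[15,13],[25,0],[48,13],[49,0]]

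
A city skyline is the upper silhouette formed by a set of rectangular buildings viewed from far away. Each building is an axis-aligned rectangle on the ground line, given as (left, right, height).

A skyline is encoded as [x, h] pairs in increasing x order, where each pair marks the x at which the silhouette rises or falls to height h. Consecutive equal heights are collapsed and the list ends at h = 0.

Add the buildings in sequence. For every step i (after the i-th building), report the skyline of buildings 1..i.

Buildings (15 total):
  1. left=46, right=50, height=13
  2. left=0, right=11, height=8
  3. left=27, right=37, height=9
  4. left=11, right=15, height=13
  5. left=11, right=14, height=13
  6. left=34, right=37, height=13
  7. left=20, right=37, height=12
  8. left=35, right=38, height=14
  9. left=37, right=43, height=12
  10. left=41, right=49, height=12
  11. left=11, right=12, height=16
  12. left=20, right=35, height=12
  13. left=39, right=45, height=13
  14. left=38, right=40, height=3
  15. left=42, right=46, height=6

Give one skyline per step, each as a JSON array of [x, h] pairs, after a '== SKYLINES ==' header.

== SKYLINES ==
[[46,13],[50,0]]
[[0,8],[11,0],[46,13],[50,0]]
[[0,8],[11,0],[27,9],[37,0],[46,13],[50,0]]
[[0,8],[11,13],[15,0],[27,9],[37,0],[46,13],[50,0]]
[[0,8],[11,13],[15,0],[27,9],[37,0],[46,13],[50,0]]
[[0,8],[11,13],[15,0],[27,9],[34,13],[37,0],[46,13],[50,0]]
[[0,8],[11,13],[15,0],[20,12],[34,13],[37,0],[46,13],[50,0]]
[[0,8],[11,13],[15,0],[20,12],[34,13],[35,14],[38,0],[46,13],[50,0]]
[[0,8],[11,13],[15,0],[20,12],[34,13],[35,14],[38,12],[43,0],[46,13],[50,0]]
[[0,8],[11,13],[15,0],[20,12],[34,13],[35,14],[38,12],[46,13],[50,0]]
[[0,8],[11,16],[12,13],[15,0],[20,12],[34,13],[35,14],[38,12],[46,13],[50,0]]
[[0,8],[11,16],[12,13],[15,0],[20,12],[34,13],[35,14],[38,12],[46,13],[50,0]]
[[0,8],[11,16],[12,13],[15,0],[20,12],[34,13],[35,14],[38,12],[39,13],[45,12],[46,13],[50,0]]
[[0,8],[11,16],[12,13],[15,0],[20,12],[34,13],[35,14],[38,12],[39,13],[45,12],[46,13],[50,0]]
[[0,8],[11,16],[12,13],[15,0],[20,12],[34,13],[35,14],[38,12],[39,13],[45,12],[46,13],[50,0]]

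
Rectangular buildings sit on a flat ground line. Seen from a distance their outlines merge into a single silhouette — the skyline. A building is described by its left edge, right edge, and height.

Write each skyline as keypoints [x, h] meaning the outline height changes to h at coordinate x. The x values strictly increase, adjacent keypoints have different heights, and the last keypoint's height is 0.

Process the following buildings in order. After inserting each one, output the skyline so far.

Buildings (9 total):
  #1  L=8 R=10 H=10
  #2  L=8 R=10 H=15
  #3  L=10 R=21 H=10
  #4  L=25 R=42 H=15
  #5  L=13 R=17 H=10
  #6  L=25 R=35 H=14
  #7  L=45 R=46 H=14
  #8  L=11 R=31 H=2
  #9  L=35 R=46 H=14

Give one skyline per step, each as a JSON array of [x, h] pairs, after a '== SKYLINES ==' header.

== SKYLINES ==
[[8,10],[10,0]]
[[8,15],[10,0]]
[[8,15],[10,10],[21,0]]
[[8,15],[10,10],[21,0],[25,15],[42,0]]
[[8,15],[10,10],[21,0],[25,15],[42,0]]
[[8,15],[10,10],[21,0],[25,15],[42,0]]
[[8,15],[10,10],[21,0],[25,15],[42,0],[45,14],[46,0]]
[[8,15],[10,10],[21,2],[25,15],[42,0],[45,14],[46,0]]
[[8,15],[10,10],[21,2],[25,15],[42,14],[46,0]]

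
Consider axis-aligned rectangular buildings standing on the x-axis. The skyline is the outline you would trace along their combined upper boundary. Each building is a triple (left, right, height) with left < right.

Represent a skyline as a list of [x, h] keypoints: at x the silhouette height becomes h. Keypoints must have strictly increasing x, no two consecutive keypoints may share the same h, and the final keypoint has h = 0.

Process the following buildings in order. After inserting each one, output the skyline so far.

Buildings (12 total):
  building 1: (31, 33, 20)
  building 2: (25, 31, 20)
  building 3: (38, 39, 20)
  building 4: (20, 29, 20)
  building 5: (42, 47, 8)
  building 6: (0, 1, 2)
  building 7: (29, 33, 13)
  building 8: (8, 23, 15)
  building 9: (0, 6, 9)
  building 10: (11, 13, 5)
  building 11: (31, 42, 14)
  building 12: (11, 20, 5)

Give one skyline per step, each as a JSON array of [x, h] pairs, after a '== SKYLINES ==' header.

== SKYLINES ==
[[31,20],[33,0]]
[[25,20],[33,0]]
[[25,20],[33,0],[38,20],[39,0]]
[[20,20],[33,0],[38,20],[39,0]]
[[20,20],[33,0],[38,20],[39,0],[42,8],[47,0]]
[[0,2],[1,0],[20,20],[33,0],[38,20],[39,0],[42,8],[47,0]]
[[0,2],[1,0],[20,20],[33,0],[38,20],[39,0],[42,8],[47,0]]
[[0,2],[1,0],[8,15],[20,20],[33,0],[38,20],[39,0],[42,8],[47,0]]
[[0,9],[6,0],[8,15],[20,20],[33,0],[38,20],[39,0],[42,8],[47,0]]
[[0,9],[6,0],[8,15],[20,20],[33,0],[38,20],[39,0],[42,8],[47,0]]
[[0,9],[6,0],[8,15],[20,20],[33,14],[38,20],[39,14],[42,8],[47,0]]
[[0,9],[6,0],[8,15],[20,20],[33,14],[38,20],[39,14],[42,8],[47,0]]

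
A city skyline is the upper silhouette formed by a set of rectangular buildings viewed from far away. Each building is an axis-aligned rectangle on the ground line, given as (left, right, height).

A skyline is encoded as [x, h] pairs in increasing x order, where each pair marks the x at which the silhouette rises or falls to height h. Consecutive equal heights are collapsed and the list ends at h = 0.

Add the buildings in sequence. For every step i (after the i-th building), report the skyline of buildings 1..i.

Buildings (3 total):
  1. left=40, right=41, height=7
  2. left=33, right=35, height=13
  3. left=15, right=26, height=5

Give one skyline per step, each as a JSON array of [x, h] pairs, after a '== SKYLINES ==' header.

== SKYLINES ==
[[40,7],[41,0]]
[[33,13],[35,0],[40,7],[41,0]]
[[15,5],[26,0],[33,13],[35,0],[40,7],[41,0]]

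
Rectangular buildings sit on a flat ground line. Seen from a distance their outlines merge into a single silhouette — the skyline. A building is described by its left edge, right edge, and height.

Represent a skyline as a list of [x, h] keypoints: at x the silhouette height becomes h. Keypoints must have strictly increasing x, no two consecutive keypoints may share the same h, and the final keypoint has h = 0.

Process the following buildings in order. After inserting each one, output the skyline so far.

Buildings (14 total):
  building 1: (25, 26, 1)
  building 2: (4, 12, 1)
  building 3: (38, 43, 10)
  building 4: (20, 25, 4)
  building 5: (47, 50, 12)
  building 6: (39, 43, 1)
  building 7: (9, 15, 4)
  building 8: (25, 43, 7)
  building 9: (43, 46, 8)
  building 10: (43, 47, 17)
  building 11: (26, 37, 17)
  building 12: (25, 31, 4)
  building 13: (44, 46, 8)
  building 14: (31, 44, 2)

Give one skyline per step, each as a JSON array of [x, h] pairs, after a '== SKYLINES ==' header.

== SKYLINES ==
[[25,1],[26,0]]
[[4,1],[12,0],[25,1],[26,0]]
[[4,1],[12,0],[25,1],[26,0],[38,10],[43,0]]
[[4,1],[12,0],[20,4],[25,1],[26,0],[38,10],[43,0]]
[[4,1],[12,0],[20,4],[25,1],[26,0],[38,10],[43,0],[47,12],[50,0]]
[[4,1],[12,0],[20,4],[25,1],[26,0],[38,10],[43,0],[47,12],[50,0]]
[[4,1],[9,4],[15,0],[20,4],[25,1],[26,0],[38,10],[43,0],[47,12],[50,0]]
[[4,1],[9,4],[15,0],[20,4],[25,7],[38,10],[43,0],[47,12],[50,0]]
[[4,1],[9,4],[15,0],[20,4],[25,7],[38,10],[43,8],[46,0],[47,12],[50,0]]
[[4,1],[9,4],[15,0],[20,4],[25,7],[38,10],[43,17],[47,12],[50,0]]
[[4,1],[9,4],[15,0],[20,4],[25,7],[26,17],[37,7],[38,10],[43,17],[47,12],[50,0]]
[[4,1],[9,4],[15,0],[20,4],[25,7],[26,17],[37,7],[38,10],[43,17],[47,12],[50,0]]
[[4,1],[9,4],[15,0],[20,4],[25,7],[26,17],[37,7],[38,10],[43,17],[47,12],[50,0]]
[[4,1],[9,4],[15,0],[20,4],[25,7],[26,17],[37,7],[38,10],[43,17],[47,12],[50,0]]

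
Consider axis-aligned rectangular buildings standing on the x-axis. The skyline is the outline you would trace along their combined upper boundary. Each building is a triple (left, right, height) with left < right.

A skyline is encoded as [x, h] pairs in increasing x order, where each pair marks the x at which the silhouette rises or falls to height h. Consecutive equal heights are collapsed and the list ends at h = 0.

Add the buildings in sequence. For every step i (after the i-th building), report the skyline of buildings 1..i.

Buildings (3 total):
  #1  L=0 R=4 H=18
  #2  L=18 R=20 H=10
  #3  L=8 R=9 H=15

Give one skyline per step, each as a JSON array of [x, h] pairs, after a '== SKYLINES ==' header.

== SKYLINES ==
[[0,18],[4,0]]
[[0,18],[4,0],[18,10],[20,0]]
[[0,18],[4,0],[8,15],[9,0],[18,10],[20,0]]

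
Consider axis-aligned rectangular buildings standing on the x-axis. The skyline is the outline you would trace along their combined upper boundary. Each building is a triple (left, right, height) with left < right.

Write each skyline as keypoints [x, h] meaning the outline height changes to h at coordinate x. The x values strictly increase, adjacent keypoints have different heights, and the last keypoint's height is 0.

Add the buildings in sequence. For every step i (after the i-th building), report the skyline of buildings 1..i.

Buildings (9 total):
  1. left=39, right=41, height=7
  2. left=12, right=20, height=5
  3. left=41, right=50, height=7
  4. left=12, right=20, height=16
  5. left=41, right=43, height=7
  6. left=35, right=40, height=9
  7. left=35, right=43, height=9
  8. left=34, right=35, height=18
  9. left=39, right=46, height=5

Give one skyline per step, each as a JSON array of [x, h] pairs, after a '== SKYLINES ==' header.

== SKYLINES ==
[[39,7],[41,0]]
[[12,5],[20,0],[39,7],[41,0]]
[[12,5],[20,0],[39,7],[50,0]]
[[12,16],[20,0],[39,7],[50,0]]
[[12,16],[20,0],[39,7],[50,0]]
[[12,16],[20,0],[35,9],[40,7],[50,0]]
[[12,16],[20,0],[35,9],[43,7],[50,0]]
[[12,16],[20,0],[34,18],[35,9],[43,7],[50,0]]
[[12,16],[20,0],[34,18],[35,9],[43,7],[50,0]]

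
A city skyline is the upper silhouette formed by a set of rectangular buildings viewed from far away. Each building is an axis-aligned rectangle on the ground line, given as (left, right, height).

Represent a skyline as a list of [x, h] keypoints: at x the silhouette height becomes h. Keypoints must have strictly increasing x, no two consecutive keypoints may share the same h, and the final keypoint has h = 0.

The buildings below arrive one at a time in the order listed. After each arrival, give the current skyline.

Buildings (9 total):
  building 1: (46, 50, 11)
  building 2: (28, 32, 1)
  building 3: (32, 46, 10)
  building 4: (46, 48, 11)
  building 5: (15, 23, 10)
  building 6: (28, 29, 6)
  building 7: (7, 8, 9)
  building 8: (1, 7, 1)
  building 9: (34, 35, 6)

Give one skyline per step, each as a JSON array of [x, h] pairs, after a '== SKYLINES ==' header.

== SKYLINES ==
[[46,11],[50,0]]
[[28,1],[32,0],[46,11],[50,0]]
[[28,1],[32,10],[46,11],[50,0]]
[[28,1],[32,10],[46,11],[50,0]]
[[15,10],[23,0],[28,1],[32,10],[46,11],[50,0]]
[[15,10],[23,0],[28,6],[29,1],[32,10],[46,11],[50,0]]
[[7,9],[8,0],[15,10],[23,0],[28,6],[29,1],[32,10],[46,11],[50,0]]
[[1,1],[7,9],[8,0],[15,10],[23,0],[28,6],[29,1],[32,10],[46,11],[50,0]]
[[1,1],[7,9],[8,0],[15,10],[23,0],[28,6],[29,1],[32,10],[46,11],[50,0]]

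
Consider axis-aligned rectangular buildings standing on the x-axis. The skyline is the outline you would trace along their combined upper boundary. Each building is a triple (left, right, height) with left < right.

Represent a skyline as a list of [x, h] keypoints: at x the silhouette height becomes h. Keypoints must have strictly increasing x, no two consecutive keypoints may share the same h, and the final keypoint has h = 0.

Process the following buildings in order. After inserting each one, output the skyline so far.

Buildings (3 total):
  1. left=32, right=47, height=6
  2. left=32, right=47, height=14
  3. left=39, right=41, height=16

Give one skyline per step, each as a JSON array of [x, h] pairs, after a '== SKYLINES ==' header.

== SKYLINES ==
[[32,6],[47,0]]
[[32,14],[47,0]]
[[32,14],[39,16],[41,14],[47,0]]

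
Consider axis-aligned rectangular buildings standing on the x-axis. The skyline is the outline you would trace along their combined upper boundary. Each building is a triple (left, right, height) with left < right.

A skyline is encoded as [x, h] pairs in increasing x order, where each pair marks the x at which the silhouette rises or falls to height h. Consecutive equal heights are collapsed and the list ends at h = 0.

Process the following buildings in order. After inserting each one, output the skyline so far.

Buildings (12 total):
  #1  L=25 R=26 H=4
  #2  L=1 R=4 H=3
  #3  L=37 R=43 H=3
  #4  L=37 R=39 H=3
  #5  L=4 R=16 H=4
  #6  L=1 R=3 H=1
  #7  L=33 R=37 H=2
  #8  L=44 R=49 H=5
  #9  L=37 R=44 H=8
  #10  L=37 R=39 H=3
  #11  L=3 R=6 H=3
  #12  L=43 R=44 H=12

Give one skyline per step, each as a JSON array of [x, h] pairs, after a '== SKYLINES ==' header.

== SKYLINES ==
[[25,4],[26,0]]
[[1,3],[4,0],[25,4],[26,0]]
[[1,3],[4,0],[25,4],[26,0],[37,3],[43,0]]
[[1,3],[4,0],[25,4],[26,0],[37,3],[43,0]]
[[1,3],[4,4],[16,0],[25,4],[26,0],[37,3],[43,0]]
[[1,3],[4,4],[16,0],[25,4],[26,0],[37,3],[43,0]]
[[1,3],[4,4],[16,0],[25,4],[26,0],[33,2],[37,3],[43,0]]
[[1,3],[4,4],[16,0],[25,4],[26,0],[33,2],[37,3],[43,0],[44,5],[49,0]]
[[1,3],[4,4],[16,0],[25,4],[26,0],[33,2],[37,8],[44,5],[49,0]]
[[1,3],[4,4],[16,0],[25,4],[26,0],[33,2],[37,8],[44,5],[49,0]]
[[1,3],[4,4],[16,0],[25,4],[26,0],[33,2],[37,8],[44,5],[49,0]]
[[1,3],[4,4],[16,0],[25,4],[26,0],[33,2],[37,8],[43,12],[44,5],[49,0]]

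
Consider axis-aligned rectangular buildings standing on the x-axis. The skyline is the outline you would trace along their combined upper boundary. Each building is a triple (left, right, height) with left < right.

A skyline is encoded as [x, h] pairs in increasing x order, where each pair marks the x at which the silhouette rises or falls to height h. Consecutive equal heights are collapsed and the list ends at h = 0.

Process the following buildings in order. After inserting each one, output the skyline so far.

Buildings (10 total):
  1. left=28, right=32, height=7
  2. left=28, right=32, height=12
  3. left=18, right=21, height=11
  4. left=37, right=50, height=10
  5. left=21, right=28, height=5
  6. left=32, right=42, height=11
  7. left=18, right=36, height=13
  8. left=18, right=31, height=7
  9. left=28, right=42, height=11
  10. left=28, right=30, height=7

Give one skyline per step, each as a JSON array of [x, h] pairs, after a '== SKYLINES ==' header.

== SKYLINES ==
[[28,7],[32,0]]
[[28,12],[32,0]]
[[18,11],[21,0],[28,12],[32,0]]
[[18,11],[21,0],[28,12],[32,0],[37,10],[50,0]]
[[18,11],[21,5],[28,12],[32,0],[37,10],[50,0]]
[[18,11],[21,5],[28,12],[32,11],[42,10],[50,0]]
[[18,13],[36,11],[42,10],[50,0]]
[[18,13],[36,11],[42,10],[50,0]]
[[18,13],[36,11],[42,10],[50,0]]
[[18,13],[36,11],[42,10],[50,0]]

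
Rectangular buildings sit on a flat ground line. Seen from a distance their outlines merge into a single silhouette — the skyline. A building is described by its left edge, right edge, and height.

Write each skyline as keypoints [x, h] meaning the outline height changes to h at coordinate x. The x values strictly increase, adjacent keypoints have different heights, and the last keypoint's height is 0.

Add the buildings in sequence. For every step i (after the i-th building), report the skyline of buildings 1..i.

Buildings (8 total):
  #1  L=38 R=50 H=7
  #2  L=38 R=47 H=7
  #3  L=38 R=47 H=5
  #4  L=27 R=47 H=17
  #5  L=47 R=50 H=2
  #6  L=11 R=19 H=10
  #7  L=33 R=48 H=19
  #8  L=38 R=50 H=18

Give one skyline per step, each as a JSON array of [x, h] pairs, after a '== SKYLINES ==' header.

== SKYLINES ==
[[38,7],[50,0]]
[[38,7],[50,0]]
[[38,7],[50,0]]
[[27,17],[47,7],[50,0]]
[[27,17],[47,7],[50,0]]
[[11,10],[19,0],[27,17],[47,7],[50,0]]
[[11,10],[19,0],[27,17],[33,19],[48,7],[50,0]]
[[11,10],[19,0],[27,17],[33,19],[48,18],[50,0]]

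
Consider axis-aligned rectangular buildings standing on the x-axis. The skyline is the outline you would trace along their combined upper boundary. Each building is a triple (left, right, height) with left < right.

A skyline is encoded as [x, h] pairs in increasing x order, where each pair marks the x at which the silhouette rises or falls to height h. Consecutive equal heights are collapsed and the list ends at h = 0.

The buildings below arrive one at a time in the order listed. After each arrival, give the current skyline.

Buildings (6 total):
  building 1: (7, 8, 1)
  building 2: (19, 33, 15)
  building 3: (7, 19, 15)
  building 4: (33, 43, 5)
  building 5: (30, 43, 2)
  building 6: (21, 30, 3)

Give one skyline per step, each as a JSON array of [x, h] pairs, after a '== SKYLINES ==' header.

== SKYLINES ==
[[7,1],[8,0]]
[[7,1],[8,0],[19,15],[33,0]]
[[7,15],[33,0]]
[[7,15],[33,5],[43,0]]
[[7,15],[33,5],[43,0]]
[[7,15],[33,5],[43,0]]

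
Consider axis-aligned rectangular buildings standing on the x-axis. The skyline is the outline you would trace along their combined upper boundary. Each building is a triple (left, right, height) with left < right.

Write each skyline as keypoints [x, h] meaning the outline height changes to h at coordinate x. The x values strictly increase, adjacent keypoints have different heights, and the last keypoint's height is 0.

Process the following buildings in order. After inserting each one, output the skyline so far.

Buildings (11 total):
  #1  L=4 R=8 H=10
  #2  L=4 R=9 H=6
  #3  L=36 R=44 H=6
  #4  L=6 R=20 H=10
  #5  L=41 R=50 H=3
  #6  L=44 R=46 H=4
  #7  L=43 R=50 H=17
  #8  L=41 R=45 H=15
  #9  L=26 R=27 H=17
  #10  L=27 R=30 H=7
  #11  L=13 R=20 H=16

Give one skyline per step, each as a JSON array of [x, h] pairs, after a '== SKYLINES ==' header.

== SKYLINES ==
[[4,10],[8,0]]
[[4,10],[8,6],[9,0]]
[[4,10],[8,6],[9,0],[36,6],[44,0]]
[[4,10],[20,0],[36,6],[44,0]]
[[4,10],[20,0],[36,6],[44,3],[50,0]]
[[4,10],[20,0],[36,6],[44,4],[46,3],[50,0]]
[[4,10],[20,0],[36,6],[43,17],[50,0]]
[[4,10],[20,0],[36,6],[41,15],[43,17],[50,0]]
[[4,10],[20,0],[26,17],[27,0],[36,6],[41,15],[43,17],[50,0]]
[[4,10],[20,0],[26,17],[27,7],[30,0],[36,6],[41,15],[43,17],[50,0]]
[[4,10],[13,16],[20,0],[26,17],[27,7],[30,0],[36,6],[41,15],[43,17],[50,0]]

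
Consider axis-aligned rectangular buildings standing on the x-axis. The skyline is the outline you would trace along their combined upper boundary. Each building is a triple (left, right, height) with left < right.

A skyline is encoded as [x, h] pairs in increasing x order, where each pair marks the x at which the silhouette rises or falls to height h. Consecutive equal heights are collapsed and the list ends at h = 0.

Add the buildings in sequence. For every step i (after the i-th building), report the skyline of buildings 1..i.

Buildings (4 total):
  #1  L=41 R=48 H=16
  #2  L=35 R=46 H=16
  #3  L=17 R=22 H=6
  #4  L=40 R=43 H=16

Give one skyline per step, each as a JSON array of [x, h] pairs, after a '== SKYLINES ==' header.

== SKYLINES ==
[[41,16],[48,0]]
[[35,16],[48,0]]
[[17,6],[22,0],[35,16],[48,0]]
[[17,6],[22,0],[35,16],[48,0]]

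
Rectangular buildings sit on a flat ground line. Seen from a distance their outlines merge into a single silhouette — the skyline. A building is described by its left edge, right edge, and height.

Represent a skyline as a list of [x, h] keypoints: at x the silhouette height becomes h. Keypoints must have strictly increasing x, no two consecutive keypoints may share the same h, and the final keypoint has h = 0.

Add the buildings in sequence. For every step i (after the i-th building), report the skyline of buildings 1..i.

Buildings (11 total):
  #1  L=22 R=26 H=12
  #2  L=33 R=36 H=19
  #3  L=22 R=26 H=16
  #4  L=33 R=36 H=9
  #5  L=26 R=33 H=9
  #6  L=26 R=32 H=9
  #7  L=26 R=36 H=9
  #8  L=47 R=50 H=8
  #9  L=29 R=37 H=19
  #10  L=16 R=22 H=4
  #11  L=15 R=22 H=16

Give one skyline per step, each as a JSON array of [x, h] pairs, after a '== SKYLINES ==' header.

== SKYLINES ==
[[22,12],[26,0]]
[[22,12],[26,0],[33,19],[36,0]]
[[22,16],[26,0],[33,19],[36,0]]
[[22,16],[26,0],[33,19],[36,0]]
[[22,16],[26,9],[33,19],[36,0]]
[[22,16],[26,9],[33,19],[36,0]]
[[22,16],[26,9],[33,19],[36,0]]
[[22,16],[26,9],[33,19],[36,0],[47,8],[50,0]]
[[22,16],[26,9],[29,19],[37,0],[47,8],[50,0]]
[[16,4],[22,16],[26,9],[29,19],[37,0],[47,8],[50,0]]
[[15,16],[26,9],[29,19],[37,0],[47,8],[50,0]]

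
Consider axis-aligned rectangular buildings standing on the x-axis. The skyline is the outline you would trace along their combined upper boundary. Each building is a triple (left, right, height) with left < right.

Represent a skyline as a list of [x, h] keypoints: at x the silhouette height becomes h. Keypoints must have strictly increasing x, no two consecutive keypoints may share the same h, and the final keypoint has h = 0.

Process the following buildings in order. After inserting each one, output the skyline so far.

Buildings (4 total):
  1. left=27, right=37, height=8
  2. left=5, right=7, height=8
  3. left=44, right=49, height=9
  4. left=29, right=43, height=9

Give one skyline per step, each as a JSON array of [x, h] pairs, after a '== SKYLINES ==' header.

== SKYLINES ==
[[27,8],[37,0]]
[[5,8],[7,0],[27,8],[37,0]]
[[5,8],[7,0],[27,8],[37,0],[44,9],[49,0]]
[[5,8],[7,0],[27,8],[29,9],[43,0],[44,9],[49,0]]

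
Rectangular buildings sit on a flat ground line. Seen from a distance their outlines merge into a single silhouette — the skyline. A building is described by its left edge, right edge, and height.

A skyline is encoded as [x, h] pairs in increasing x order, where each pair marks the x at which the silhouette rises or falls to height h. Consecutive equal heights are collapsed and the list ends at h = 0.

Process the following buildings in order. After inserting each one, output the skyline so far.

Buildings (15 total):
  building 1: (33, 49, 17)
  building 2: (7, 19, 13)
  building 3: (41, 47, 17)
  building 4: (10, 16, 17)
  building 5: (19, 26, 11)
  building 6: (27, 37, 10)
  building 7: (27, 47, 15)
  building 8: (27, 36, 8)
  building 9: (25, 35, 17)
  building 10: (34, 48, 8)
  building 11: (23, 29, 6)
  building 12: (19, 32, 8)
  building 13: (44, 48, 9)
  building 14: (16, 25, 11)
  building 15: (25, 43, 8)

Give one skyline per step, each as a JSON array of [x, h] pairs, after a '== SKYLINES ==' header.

== SKYLINES ==
[[33,17],[49,0]]
[[7,13],[19,0],[33,17],[49,0]]
[[7,13],[19,0],[33,17],[49,0]]
[[7,13],[10,17],[16,13],[19,0],[33,17],[49,0]]
[[7,13],[10,17],[16,13],[19,11],[26,0],[33,17],[49,0]]
[[7,13],[10,17],[16,13],[19,11],[26,0],[27,10],[33,17],[49,0]]
[[7,13],[10,17],[16,13],[19,11],[26,0],[27,15],[33,17],[49,0]]
[[7,13],[10,17],[16,13],[19,11],[26,0],[27,15],[33,17],[49,0]]
[[7,13],[10,17],[16,13],[19,11],[25,17],[49,0]]
[[7,13],[10,17],[16,13],[19,11],[25,17],[49,0]]
[[7,13],[10,17],[16,13],[19,11],[25,17],[49,0]]
[[7,13],[10,17],[16,13],[19,11],[25,17],[49,0]]
[[7,13],[10,17],[16,13],[19,11],[25,17],[49,0]]
[[7,13],[10,17],[16,13],[19,11],[25,17],[49,0]]
[[7,13],[10,17],[16,13],[19,11],[25,17],[49,0]]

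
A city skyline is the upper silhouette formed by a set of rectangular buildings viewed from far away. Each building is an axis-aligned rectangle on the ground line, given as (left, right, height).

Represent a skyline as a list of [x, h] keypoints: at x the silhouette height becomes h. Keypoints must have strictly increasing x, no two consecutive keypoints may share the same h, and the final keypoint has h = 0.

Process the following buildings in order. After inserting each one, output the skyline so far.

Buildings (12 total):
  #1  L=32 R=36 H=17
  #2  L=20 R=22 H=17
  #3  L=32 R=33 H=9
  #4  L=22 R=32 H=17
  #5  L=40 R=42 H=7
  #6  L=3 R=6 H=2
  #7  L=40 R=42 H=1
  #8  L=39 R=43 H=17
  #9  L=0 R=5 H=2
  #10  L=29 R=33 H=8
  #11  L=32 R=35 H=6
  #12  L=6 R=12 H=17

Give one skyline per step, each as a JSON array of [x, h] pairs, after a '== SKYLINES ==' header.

== SKYLINES ==
[[32,17],[36,0]]
[[20,17],[22,0],[32,17],[36,0]]
[[20,17],[22,0],[32,17],[36,0]]
[[20,17],[36,0]]
[[20,17],[36,0],[40,7],[42,0]]
[[3,2],[6,0],[20,17],[36,0],[40,7],[42,0]]
[[3,2],[6,0],[20,17],[36,0],[40,7],[42,0]]
[[3,2],[6,0],[20,17],[36,0],[39,17],[43,0]]
[[0,2],[6,0],[20,17],[36,0],[39,17],[43,0]]
[[0,2],[6,0],[20,17],[36,0],[39,17],[43,0]]
[[0,2],[6,0],[20,17],[36,0],[39,17],[43,0]]
[[0,2],[6,17],[12,0],[20,17],[36,0],[39,17],[43,0]]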